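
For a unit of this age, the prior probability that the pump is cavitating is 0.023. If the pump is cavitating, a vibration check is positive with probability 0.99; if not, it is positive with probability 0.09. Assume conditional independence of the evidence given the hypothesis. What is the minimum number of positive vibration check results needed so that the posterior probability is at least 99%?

Prior odds = 0.023/0.977 = 23/977.
Likelihood ratio of a positive = 0.99/0.09 = 11.
Target odds: 0.99 ÷ 0.01 = 99.
Require 11ⁿ ≥ 99 ÷ (23/977) = 96723/23.
11³ = 1331 falls short of 96723/23 but 11⁴ = 14641 reaches it, so n = 4.

4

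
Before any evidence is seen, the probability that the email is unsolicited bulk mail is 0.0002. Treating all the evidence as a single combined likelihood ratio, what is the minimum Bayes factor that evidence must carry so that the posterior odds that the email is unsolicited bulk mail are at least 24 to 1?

119976

Prior odds = 0.0002/0.9998 = 1/4999.
Target odds = 24.
Required Bayes factor = 24 ÷ (1/4999) = 119976.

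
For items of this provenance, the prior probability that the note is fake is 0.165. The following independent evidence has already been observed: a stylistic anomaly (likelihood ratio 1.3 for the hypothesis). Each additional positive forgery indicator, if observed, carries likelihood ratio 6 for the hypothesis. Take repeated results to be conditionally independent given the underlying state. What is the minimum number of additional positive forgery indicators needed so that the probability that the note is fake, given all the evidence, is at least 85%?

2

Prior odds = 0.165/0.835 = 33/167.
Bayes factor of the evidence already in hand = 1.3.
Odds after that evidence = (33/167) × 1.3 = 429/1670.
Target odds = 0.85/0.15 = 17/3.
Need 6ⁿ ≥ 17/3 ÷ (429/1670) = 28390/1287.
6¹ = 6 falls short of 28390/1287 but 6² = 36 reaches it, so n = 2.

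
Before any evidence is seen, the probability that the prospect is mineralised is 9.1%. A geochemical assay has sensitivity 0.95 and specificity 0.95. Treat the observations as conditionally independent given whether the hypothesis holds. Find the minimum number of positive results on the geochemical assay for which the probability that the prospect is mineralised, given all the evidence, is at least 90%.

Prior odds: 0.091 ÷ 0.909 = 91/909.
False-positive rate = 1 − 0.95 = 0.05; likelihood ratio of a positive = 0.95/0.05 = 19.
Target odds: 0.9 ÷ 0.1 = 9.
Require 19ⁿ ≥ 9 ÷ (91/909) = 8181/91.
19¹ = 19 falls short of 8181/91 but 19² = 361 reaches it, so n = 2.

2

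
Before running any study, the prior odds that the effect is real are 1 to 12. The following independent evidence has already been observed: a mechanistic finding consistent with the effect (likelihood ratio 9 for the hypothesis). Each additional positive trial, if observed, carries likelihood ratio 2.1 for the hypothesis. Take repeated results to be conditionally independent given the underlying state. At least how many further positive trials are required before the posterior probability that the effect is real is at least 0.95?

Prior odds = 1/12.
Bayes factor of the evidence already in hand = 9.
Odds after that evidence = (1/12) × 9 = 0.75.
Target odds = 0.95/0.05 = 19.
Need 2.1ⁿ ≥ 19 ÷ 0.75 = 76/3.
2.1⁴ = 19.4481 falls short of 76/3 but 2.1⁵ = 4084101/100000 reaches it, so n = 5.

5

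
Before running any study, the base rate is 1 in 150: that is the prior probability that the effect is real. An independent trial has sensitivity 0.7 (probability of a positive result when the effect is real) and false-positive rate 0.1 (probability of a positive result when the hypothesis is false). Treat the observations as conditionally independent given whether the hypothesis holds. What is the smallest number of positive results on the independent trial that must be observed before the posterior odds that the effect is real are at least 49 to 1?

Prior odds = (1/150)/(149/150) = 1/149.
Likelihood ratio of a positive result = 0.7/0.1 = 7.
Target odds = 49.
Require 7ⁿ ≥ 49 ÷ (1/149) = 7301.
7⁴ = 2401 falls short of 7301 but 7⁵ = 16807 reaches it, so n = 5.

5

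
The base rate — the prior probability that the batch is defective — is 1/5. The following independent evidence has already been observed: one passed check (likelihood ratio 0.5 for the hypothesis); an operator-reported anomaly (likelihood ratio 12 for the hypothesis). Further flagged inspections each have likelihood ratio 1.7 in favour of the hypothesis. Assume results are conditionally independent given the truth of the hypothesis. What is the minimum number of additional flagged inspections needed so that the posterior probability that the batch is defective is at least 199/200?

10

Prior odds = 0.2/0.8 = 0.25.
Combined Bayes factor of the evidence already in hand = 0.5 × 12 = 6.
Odds after that evidence = 0.25 × 6 = 1.5.
Target odds = 0.995/0.005 = 199.
Need 1.7ⁿ ≥ 199 ÷ 1.5 = 398/3.
1.7⁹ ≈118.588 falls short of 398/3 but 1.7¹⁰ ≈201.599 reaches it, so n = 10.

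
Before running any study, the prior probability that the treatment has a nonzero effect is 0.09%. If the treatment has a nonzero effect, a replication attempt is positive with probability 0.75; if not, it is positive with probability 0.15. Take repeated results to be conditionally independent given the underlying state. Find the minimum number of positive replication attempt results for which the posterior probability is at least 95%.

Prior odds = 0.0009/0.9991 = 9/9991.
Likelihood ratio of a positive = 0.75/0.15 = 5.
Target posterior odds = 0.95/0.05 = 19.
Require 5ⁿ ≥ 19 ÷ (9/9991) = 189829/9.
5⁶ = 15625 falls short of 189829/9 but 5⁷ = 78125 reaches it, so n = 7.

7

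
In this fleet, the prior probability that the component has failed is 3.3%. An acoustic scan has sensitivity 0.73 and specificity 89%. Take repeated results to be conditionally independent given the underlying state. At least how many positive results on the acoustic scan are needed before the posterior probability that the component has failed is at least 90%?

3

Prior odds: 0.033 ÷ 0.967 = 33/967.
False-positive rate = 1 − 0.89 = 0.11; likelihood ratio of a positive = 0.73/0.11 = 73/11.
Target posterior odds = 0.9/0.1 = 9.
Require (73/11)ⁿ ≥ 9 ÷ (33/967) = 2901/11.
(73/11)² = 5329/121 falls short of 2901/11 but (73/11)³ = 389017/1331 reaches it, so n = 3.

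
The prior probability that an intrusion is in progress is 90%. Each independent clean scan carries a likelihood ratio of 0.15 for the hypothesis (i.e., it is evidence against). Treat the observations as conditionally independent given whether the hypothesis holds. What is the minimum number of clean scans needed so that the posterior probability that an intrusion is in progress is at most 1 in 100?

4

Prior odds = 0.9/0.1 = 9.
Likelihood ratio per clean scan = 0.15.
Target odds: 0.01 ÷ 0.99 = 1/99.
Require 0.15ⁿ ≤ 1/99 ÷ 9 = 1/891.
0.15³ = 0.003375 is still above 1/891 but 0.15⁴ = 81/160000 is at or below it, so n = 4.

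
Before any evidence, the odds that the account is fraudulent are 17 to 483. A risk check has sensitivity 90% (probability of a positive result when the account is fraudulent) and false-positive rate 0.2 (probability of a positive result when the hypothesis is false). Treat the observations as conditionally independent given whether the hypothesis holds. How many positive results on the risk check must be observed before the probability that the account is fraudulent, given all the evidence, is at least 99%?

6

Prior odds = 17/483.
Likelihood ratio of a positive result = 0.9/0.2 = 4.5.
Target posterior odds = 0.99/0.01 = 99.
Need (17/483) × 4.5ⁿ ≥ 99, i.e. 4.5ⁿ ≥ 47817/17.
4.5⁵ = 1845.28125 falls short of 47817/17 but 4.5⁶ = 8303.765625 reaches it, so n = 6.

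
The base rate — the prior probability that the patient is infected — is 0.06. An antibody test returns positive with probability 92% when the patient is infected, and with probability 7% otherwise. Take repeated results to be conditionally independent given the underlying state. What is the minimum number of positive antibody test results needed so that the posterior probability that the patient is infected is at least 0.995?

Prior odds = 0.06/0.94 = 3/47.
Likelihood ratio of a positive result = 0.92/0.07 = 92/7.
Target odds: 0.995 ÷ 0.005 = 199.
Require (92/7)ⁿ ≥ 199 ÷ (3/47) = 9353/3.
(92/7)³ = 778688/343 falls short of 9353/3 but (92/7)⁴ = 71639296/2401 reaches it, so n = 4.

4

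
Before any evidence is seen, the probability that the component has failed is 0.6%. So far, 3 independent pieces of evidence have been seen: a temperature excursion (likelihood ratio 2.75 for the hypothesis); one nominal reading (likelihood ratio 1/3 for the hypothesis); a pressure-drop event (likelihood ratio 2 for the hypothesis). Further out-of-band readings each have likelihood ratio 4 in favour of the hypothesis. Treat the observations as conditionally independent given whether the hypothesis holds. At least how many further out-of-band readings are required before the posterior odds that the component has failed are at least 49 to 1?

Prior odds = 0.006/0.994 = 3/497.
Combined Bayes factor of the evidence already in hand = 2.75 × (1/3) × 2 = 11/6.
Odds after that evidence = (3/497) × 11/6 = 11/994.
Target odds = 49.
Need 4ⁿ ≥ 49 ÷ (11/994) = 48706/11.
4⁶ = 4096 falls short of 48706/11 but 4⁷ = 16384 reaches it, so n = 7.

7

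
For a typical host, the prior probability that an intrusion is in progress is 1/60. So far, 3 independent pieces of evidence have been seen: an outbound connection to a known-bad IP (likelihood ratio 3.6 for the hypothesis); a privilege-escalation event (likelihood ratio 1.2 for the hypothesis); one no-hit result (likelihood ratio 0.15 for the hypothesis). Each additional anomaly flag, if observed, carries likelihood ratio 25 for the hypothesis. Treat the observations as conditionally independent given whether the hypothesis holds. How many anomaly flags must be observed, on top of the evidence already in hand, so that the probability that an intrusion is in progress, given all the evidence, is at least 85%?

2

Prior odds = (1/60)/(59/60) = 1/59.
Combined Bayes factor of the evidence already in hand = 3.6 × 1.2 × 0.15 = 0.648.
Odds after that evidence = (1/59) × 0.648 = 81/7375.
Target odds = 0.85/0.15 = 17/3.
Need 25ⁿ ≥ 17/3 ÷ (81/7375) = 125375/243.
25¹ = 25 falls short of 125375/243 but 25² = 625 reaches it, so n = 2.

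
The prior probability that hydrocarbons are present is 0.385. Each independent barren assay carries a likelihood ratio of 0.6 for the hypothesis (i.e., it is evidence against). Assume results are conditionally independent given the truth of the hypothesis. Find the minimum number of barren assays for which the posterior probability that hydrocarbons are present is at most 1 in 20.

5

Prior odds = 0.385/0.615 = 77/123.
Likelihood ratio per barren assay = 0.6.
Target odds: 0.05 ÷ 0.95 = 1/19.
Need (77/123) × 0.6ⁿ ≤ 1/19, i.e. 0.6ⁿ ≤ 123/1463.
0.6⁴ = 0.1296 is still above 123/1463 but 0.6⁵ = 0.07776 is at or below it, so n = 5.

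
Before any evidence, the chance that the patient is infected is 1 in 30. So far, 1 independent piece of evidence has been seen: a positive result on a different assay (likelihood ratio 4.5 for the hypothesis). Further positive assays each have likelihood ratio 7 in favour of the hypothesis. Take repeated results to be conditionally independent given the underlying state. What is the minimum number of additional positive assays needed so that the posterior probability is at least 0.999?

5

Prior odds = (1/30)/(29/30) = 1/29.
Bayes factor of the evidence already in hand = 4.5.
Odds after that evidence = (1/29) × 4.5 = 9/58.
Target odds = 0.999/0.001 = 999.
Need 7ⁿ ≥ 999 ÷ (9/58) = 6438.
7⁴ = 2401 falls short of 6438 but 7⁵ = 16807 reaches it, so n = 5.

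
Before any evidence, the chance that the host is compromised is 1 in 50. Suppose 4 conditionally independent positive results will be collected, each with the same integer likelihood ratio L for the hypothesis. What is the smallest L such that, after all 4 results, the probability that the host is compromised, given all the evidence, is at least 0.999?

Prior odds = 0.02/0.98 = 1/49.
Target odds = 0.999/0.001 = 999.
Need L⁴ ≥ 999 ÷ (1/49) = 48951.
14⁴ = 38416 < 48951 ≤ 50625 = 15⁴, so L = 15.

15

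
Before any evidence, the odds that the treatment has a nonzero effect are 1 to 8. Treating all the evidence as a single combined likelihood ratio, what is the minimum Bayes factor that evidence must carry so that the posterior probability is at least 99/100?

Prior odds = 0.125.
Target odds = 0.99/0.01 = 99.
Required Bayes factor = 99 ÷ 0.125 = 792.

792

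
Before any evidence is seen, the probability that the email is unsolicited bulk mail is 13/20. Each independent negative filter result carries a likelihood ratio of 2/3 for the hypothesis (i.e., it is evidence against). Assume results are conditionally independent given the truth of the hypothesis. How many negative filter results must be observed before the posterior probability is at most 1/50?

12

Prior odds: 0.65 ÷ 0.35 = 13/7.
Likelihood ratio per negative filter result = 2/3.
Target posterior odds = 0.02/0.98 = 1/49.
Require (2/3)ⁿ ≤ 1/49 ÷ (13/7) = 1/91.
(2/3)¹¹ = 2048/177147 is still above 1/91 but (2/3)¹² = 4096/531441 is at or below it, so n = 12.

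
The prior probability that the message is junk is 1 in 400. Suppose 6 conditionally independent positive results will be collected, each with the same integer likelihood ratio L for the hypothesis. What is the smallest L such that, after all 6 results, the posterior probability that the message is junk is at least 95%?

Prior odds = 0.0025/0.9975 = 1/399.
Target odds = 0.95/0.05 = 19.
Need L⁶ ≥ 19 ÷ (1/399) = 7581.
4⁶ = 4096 < 7581 ≤ 15625 = 5⁶, so L = 5.

5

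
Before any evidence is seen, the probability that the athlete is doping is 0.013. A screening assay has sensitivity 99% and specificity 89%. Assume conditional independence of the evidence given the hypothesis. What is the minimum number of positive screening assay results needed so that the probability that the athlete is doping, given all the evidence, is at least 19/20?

4

Prior odds: 0.013 ÷ 0.987 = 13/987.
False-positive rate = 1 − 0.89 = 0.11; likelihood ratio of a positive = 0.99/0.11 = 9.
Target odds: 0.95 ÷ 0.05 = 19.
Need (13/987) × 9ⁿ ≥ 19, i.e. 9ⁿ ≥ 18753/13.
9³ = 729 falls short of 18753/13 but 9⁴ = 6561 reaches it, so n = 4.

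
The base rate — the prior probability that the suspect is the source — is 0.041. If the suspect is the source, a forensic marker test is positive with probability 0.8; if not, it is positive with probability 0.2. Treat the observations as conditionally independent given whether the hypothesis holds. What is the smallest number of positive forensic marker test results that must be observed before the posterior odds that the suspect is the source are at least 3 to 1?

4

Prior odds = 0.041/0.959 = 41/959.
Likelihood ratio of a positive = 0.8/0.2 = 4.
Target odds = 3.
Require 4ⁿ ≥ 3 ÷ (41/959) = 2877/41.
4³ = 64 falls short of 2877/41 but 4⁴ = 256 reaches it, so n = 4.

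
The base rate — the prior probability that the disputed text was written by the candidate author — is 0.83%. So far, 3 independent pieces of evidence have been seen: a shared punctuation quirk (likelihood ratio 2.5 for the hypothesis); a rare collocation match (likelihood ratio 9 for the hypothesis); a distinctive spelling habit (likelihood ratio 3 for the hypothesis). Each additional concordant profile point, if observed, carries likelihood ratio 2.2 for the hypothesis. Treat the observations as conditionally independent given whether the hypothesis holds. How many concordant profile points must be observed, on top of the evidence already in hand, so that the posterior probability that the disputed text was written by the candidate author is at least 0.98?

6

Prior odds = 0.0083/0.9917 = 83/9917.
Combined Bayes factor of the evidence already in hand = 2.5 × 9 × 3 = 67.5.
Odds after that evidence = (83/9917) × 67.5 = 11205/19834.
Target odds = 0.98/0.02 = 49.
Need 2.2ⁿ ≥ 49 ÷ (11205/19834) = 971866/11205.
2.2⁵ = 51.53632 falls short of 971866/11205 but 2.2⁶ = 1771561/15625 reaches it, so n = 6.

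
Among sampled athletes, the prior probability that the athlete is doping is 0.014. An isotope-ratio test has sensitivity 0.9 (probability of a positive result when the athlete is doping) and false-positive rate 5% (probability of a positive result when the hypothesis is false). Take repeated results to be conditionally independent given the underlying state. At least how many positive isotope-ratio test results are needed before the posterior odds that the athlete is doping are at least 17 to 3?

3

Prior odds: 0.014 ÷ 0.986 = 7/493.
Likelihood ratio of a positive result = 0.9/0.05 = 18.
Target odds = 17/3.
Require 18ⁿ ≥ 17/3 ÷ (7/493) = 8381/21.
18² = 324 falls short of 8381/21 but 18³ = 5832 reaches it, so n = 3.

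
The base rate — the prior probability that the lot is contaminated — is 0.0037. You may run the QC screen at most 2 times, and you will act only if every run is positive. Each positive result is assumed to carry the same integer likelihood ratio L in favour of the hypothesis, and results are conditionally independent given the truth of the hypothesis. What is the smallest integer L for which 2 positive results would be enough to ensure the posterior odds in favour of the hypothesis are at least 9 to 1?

50

Prior odds = 0.0037/0.9963 = 37/9963.
Target odds = 9.
Need L² ≥ 9 ÷ (37/9963) = 89667/37.
49² = 2401 < 89667/37 ≤ 2500 = 50², so L = 50.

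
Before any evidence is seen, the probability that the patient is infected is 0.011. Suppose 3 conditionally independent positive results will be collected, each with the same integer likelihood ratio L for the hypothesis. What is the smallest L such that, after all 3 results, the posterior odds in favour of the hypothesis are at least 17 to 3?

8

Prior odds = 0.011/0.989 = 11/989.
Target odds = 17/3.
Need L³ ≥ 17/3 ÷ (11/989) = 16813/33.
7³ = 343 < 16813/33 ≤ 512 = 8³, so L = 8.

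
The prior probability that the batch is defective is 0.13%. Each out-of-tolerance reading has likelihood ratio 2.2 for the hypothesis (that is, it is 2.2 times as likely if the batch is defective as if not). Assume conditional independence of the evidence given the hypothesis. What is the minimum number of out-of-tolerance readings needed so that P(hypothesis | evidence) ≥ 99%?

Prior odds = 0.0013/0.9987 = 13/9987.
Likelihood ratio per out-of-tolerance reading = 2.2.
Target posterior odds = 0.99/0.01 = 99.
Need (13/9987) × 2.2ⁿ ≥ 99, i.e. 2.2ⁿ ≥ 988713/13.
2.2¹⁴ ≈62218.2 falls short of 988713/13 but 2.2¹⁵ ≈136880 reaches it, so n = 15.

15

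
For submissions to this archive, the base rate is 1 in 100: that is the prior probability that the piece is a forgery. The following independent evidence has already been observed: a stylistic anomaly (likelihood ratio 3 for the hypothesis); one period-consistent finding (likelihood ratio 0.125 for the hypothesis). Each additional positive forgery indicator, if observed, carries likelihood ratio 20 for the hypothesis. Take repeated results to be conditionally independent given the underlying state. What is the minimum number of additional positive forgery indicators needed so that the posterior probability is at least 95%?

3

Prior odds = 0.01/0.99 = 1/99.
Combined Bayes factor of the evidence already in hand = 3 × 0.125 = 0.375.
Odds after that evidence = (1/99) × 0.375 = 1/264.
Target odds = 0.95/0.05 = 19.
Need 20ⁿ ≥ 19 ÷ (1/264) = 5016.
20² = 400 falls short of 5016 but 20³ = 8000 reaches it, so n = 3.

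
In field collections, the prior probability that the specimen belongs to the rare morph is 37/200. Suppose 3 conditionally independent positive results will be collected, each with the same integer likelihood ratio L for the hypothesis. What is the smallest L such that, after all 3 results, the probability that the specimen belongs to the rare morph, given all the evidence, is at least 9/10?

4

Prior odds = 0.185/0.815 = 37/163.
Target odds = 0.9/0.1 = 9.
Need L³ ≥ 9 ÷ (37/163) = 1467/37.
3³ = 27 < 1467/37 ≤ 64 = 4³, so L = 4.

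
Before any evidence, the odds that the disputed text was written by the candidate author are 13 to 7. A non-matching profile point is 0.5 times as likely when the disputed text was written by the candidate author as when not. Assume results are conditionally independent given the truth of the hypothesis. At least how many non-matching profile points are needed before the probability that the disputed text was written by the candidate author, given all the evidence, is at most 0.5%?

Prior odds = 13/7.
Likelihood ratio per non-matching profile point = 0.5.
Target posterior odds = 0.005/0.995 = 1/199.
Require 0.5ⁿ ≤ 1/199 ÷ (13/7) = 7/2587.
0.5⁸ = 0.00390625 is still above 7/2587 but 0.5⁹ = 0.001953125 is at or below it, so n = 9.

9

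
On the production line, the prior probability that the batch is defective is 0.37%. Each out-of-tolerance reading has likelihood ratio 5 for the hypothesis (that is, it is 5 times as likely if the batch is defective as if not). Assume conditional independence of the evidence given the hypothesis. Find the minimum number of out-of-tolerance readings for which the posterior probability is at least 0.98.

6

Prior odds: 0.0037 ÷ 0.9963 = 37/9963.
Likelihood ratio per out-of-tolerance reading = 5.
Target odds: 0.98 ÷ 0.02 = 49.
Need (37/9963) × 5ⁿ ≥ 49, i.e. 5ⁿ ≥ 488187/37.
5⁵ = 3125 falls short of 488187/37 but 5⁶ = 15625 reaches it, so n = 6.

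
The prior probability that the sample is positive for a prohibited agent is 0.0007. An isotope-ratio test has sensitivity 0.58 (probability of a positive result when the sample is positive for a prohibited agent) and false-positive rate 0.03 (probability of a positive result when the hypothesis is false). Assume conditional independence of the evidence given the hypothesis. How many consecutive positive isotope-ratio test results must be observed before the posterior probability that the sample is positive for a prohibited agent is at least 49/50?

Prior odds = 0.0007/0.9993 = 7/9993.
Likelihood ratio of a positive result = 0.58/0.03 = 58/3.
Target odds: 0.98 ÷ 0.02 = 49.
Need (7/9993) × (58/3)ⁿ ≥ 49, i.e. (58/3)ⁿ ≥ 69951.
(58/3)³ = 195112/27 falls short of 69951 but (58/3)⁴ = 11316496/81 reaches it, so n = 4.

4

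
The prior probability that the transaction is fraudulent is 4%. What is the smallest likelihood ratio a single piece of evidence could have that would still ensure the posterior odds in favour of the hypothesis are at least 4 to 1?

96

Prior odds = 0.04/0.96 = 1/24.
Target odds = 4.
Required Bayes factor = 4 ÷ (1/24) = 96.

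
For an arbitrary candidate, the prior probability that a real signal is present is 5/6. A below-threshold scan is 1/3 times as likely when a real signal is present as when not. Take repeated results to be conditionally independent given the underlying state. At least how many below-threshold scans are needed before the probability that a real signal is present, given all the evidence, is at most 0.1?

Prior odds: (5/6) ÷ (1/6) = 5.
Likelihood ratio per below-threshold scan = 1/3.
Target odds: 0.1 ÷ 0.9 = 1/9.
Require (1/3)ⁿ ≤ 1/9 ÷ 5 = 1/45.
(1/3)³ = 1/27 is still above 1/45 but (1/3)⁴ = 1/81 is at or below it, so n = 4.

4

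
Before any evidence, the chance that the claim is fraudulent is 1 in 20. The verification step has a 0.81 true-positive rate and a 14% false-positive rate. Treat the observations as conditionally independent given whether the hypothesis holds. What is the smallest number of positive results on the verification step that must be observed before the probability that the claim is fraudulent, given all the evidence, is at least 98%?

Prior odds: 0.05 ÷ 0.95 = 1/19.
Likelihood ratio of a positive result = 0.81/0.14 = 81/14.
Target odds: 0.98 ÷ 0.02 = 49.
Require (81/14)ⁿ ≥ 49 ÷ (1/19) = 931.
(81/14)³ = 531441/2744 falls short of 931 but (81/14)⁴ = 43046721/38416 reaches it, so n = 4.

4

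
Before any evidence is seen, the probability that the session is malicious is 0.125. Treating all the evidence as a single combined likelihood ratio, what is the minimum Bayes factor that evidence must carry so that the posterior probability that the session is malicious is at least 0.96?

168

Prior odds = 0.125/0.875 = 1/7.
Target odds = 0.96/0.04 = 24.
Required Bayes factor = 24 ÷ (1/7) = 168.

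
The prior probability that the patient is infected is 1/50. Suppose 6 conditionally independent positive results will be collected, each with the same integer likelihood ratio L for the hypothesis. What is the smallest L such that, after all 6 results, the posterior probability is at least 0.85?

Prior odds = 0.02/0.98 = 1/49.
Target odds = 0.85/0.15 = 17/3.
Need L⁶ ≥ 17/3 ÷ (1/49) = 833/3.
2⁶ = 64 < 833/3 ≤ 729 = 3⁶, so L = 3.

3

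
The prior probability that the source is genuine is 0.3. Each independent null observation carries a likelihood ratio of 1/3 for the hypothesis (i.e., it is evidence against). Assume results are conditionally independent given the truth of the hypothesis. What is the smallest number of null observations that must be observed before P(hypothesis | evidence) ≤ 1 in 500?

5

Prior odds: 0.3 ÷ 0.7 = 3/7.
Likelihood ratio per null observation = 1/3.
Target odds: 0.002 ÷ 0.998 = 1/499.
Require (1/3)ⁿ ≤ 1/499 ÷ (3/7) = 7/1497.
(1/3)⁴ = 1/81 is still above 7/1497 but (1/3)⁵ = 1/243 is at or below it, so n = 5.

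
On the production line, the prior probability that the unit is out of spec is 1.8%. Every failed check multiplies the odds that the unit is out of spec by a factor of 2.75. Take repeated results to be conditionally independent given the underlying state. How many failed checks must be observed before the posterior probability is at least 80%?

6

Prior odds: 0.018 ÷ 0.982 = 9/491.
Likelihood ratio per failed check = 2.75.
Target odds: 0.8 ÷ 0.2 = 4.
Require 2.75ⁿ ≥ 4 ÷ (9/491) = 1964/9.
2.75⁵ = 161051/1024 falls short of 1964/9 but 2.75⁶ = 1771561/4096 reaches it, so n = 6.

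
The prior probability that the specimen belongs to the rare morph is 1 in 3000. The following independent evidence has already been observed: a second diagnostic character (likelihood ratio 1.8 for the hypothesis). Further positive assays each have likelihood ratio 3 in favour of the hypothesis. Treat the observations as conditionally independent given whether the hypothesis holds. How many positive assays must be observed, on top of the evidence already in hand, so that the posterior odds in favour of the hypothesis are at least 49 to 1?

Prior odds = (1/3000)/(2999/3000) = 1/2999.
Bayes factor of the evidence already in hand = 1.8.
Odds after that evidence = (1/2999) × 1.8 = 9/14995.
Target odds = 49.
Need 3ⁿ ≥ 49 ÷ (9/14995) = 734755/9.
3¹⁰ = 59049 falls short of 734755/9 but 3¹¹ = 177147 reaches it, so n = 11.

11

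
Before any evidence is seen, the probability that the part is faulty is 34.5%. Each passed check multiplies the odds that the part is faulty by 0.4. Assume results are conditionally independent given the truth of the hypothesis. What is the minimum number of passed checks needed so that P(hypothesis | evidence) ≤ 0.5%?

6

Prior odds = 0.345/0.655 = 69/131.
Likelihood ratio per passed check = 0.4.
Target odds: 0.005 ÷ 0.995 = 1/199.
Require 0.4ⁿ ≤ 1/199 ÷ (69/131) = 131/13731.
0.4⁵ = 0.01024 is still above 131/13731 but 0.4⁶ = 64/15625 is at or below it, so n = 6.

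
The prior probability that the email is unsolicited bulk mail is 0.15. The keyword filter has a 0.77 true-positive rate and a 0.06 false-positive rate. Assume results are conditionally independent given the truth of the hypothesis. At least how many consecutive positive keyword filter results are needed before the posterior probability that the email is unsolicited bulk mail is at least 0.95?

2

Prior odds = 0.15/0.85 = 3/17.
Likelihood ratio of a positive result = 0.77/0.06 = 77/6.
Target posterior odds = 0.95/0.05 = 19.
Require (77/6)ⁿ ≥ 19 ÷ (3/17) = 323/3.
(77/6)¹ = 77/6 falls short of 323/3 but (77/6)² = 5929/36 reaches it, so n = 2.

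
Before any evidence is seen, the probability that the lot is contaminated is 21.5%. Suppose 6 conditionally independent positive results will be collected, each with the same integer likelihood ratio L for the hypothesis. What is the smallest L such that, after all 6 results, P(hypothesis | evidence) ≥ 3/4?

Prior odds = 0.215/0.785 = 43/157.
Target odds = 0.75/0.25 = 3.
Need L⁶ ≥ 3 ÷ (43/157) = 471/43.
1⁶ = 1 < 471/43 ≤ 64 = 2⁶, so L = 2.

2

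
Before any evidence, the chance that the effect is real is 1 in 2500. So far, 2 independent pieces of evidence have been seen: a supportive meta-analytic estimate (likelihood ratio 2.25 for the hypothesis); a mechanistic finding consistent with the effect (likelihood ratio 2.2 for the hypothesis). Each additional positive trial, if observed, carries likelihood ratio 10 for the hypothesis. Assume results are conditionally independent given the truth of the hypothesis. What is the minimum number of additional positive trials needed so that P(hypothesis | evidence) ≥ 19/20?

Prior odds = 0.0004/0.9996 = 1/2499.
Combined Bayes factor of the evidence already in hand = 2.25 × 2.2 = 4.95.
Odds after that evidence = (1/2499) × 4.95 = 33/16660.
Target odds = 0.95/0.05 = 19.
Need 10ⁿ ≥ 19 ÷ (33/16660) = 316540/33.
10³ = 1000 falls short of 316540/33 but 10⁴ = 10000 reaches it, so n = 4.

4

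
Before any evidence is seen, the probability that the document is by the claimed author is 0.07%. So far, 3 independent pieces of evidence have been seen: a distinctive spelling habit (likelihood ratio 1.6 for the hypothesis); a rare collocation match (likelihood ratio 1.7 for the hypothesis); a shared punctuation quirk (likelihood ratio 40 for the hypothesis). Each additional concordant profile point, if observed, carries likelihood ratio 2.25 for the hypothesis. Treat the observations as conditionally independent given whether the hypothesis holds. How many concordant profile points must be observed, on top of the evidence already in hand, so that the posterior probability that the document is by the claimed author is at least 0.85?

Prior odds = 0.0007/0.9993 = 7/9993.
Combined Bayes factor of the evidence already in hand = 1.6 × 1.7 × 40 = 108.8.
Odds after that evidence = (7/9993) × 108.8 = 3808/49965.
Target odds = 0.85/0.15 = 17/3.
Need 2.25ⁿ ≥ 17/3 ÷ (3808/49965) = 16655/224.
2.25⁵ = 59049/1024 falls short of 16655/224 but 2.25⁶ = 531441/4096 reaches it, so n = 6.

6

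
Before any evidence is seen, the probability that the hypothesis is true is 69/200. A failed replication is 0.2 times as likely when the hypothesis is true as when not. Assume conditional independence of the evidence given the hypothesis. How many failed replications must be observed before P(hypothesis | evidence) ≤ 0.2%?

4

Prior odds: 0.345 ÷ 0.655 = 69/131.
Likelihood ratio per failed replication = 0.2.
Target posterior odds = 0.002/0.998 = 1/499.
Require 0.2ⁿ ≤ 1/499 ÷ (69/131) = 131/34431.
0.2³ = 0.008 is still above 131/34431 but 0.2⁴ = 0.0016 is at or below it, so n = 4.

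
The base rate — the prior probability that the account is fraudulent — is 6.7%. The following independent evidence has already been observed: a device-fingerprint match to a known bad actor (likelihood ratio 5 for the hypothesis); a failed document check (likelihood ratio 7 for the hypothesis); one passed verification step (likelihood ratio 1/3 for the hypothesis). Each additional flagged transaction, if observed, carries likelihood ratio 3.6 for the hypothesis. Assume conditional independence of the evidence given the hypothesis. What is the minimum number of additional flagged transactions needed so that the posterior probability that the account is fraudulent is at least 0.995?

Prior odds = 0.067/0.933 = 67/933.
Combined Bayes factor of the evidence already in hand = 5 × 7 × (1/3) = 35/3.
Odds after that evidence = (67/933) × 35/3 = 2345/2799.
Target odds = 0.995/0.005 = 199.
Need 3.6ⁿ ≥ 199 ÷ (2345/2799) = 557001/2345.
3.6⁴ = 167.9616 falls short of 557001/2345 but 3.6⁵ = 604.66176 reaches it, so n = 5.

5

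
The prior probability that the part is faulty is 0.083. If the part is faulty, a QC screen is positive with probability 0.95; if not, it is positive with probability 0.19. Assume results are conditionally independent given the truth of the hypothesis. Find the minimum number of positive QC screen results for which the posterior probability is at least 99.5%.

5

Prior odds: 0.083 ÷ 0.917 = 83/917.
Likelihood ratio of a positive = 0.95/0.19 = 5.
Target posterior odds = 0.995/0.005 = 199.
Need (83/917) × 5ⁿ ≥ 199, i.e. 5ⁿ ≥ 182483/83.
5⁴ = 625 falls short of 182483/83 but 5⁵ = 3125 reaches it, so n = 5.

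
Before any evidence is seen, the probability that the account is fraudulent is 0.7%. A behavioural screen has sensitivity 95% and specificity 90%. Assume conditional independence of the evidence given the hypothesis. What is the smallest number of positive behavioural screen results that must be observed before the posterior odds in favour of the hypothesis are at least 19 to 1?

Prior odds: 0.007 ÷ 0.993 = 7/993.
False-positive rate = 1 − 0.9 = 0.1; likelihood ratio of a positive = 0.95/0.1 = 9.5.
Target odds = 19.
Need (7/993) × 9.5ⁿ ≥ 19, i.e. 9.5ⁿ ≥ 18867/7.
9.5³ = 857.375 falls short of 18867/7 but 9.5⁴ = 8145.0625 reaches it, so n = 4.

4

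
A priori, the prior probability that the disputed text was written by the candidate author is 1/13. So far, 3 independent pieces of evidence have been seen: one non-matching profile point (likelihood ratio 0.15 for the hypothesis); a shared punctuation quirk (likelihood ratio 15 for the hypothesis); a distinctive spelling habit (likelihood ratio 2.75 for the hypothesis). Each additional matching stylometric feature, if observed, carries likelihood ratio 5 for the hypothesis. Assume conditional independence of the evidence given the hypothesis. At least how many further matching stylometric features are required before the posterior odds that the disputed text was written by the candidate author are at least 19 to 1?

Prior odds = (1/13)/(12/13) = 1/12.
Combined Bayes factor of the evidence already in hand = 0.15 × 15 × 2.75 = 6.1875.
Odds after that evidence = (1/12) × 6.1875 = 0.515625.
Target odds = 19.
Need 5ⁿ ≥ 19 ÷ 0.515625 = 1216/33.
5² = 25 falls short of 1216/33 but 5³ = 125 reaches it, so n = 3.

3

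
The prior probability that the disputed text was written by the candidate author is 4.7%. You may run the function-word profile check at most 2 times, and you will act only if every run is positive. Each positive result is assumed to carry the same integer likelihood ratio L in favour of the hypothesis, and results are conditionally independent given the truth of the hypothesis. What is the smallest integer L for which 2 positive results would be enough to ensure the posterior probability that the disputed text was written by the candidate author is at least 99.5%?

Prior odds = 0.047/0.953 = 47/953.
Target odds = 0.995/0.005 = 199.
Need L² ≥ 199 ÷ (47/953) = 189647/47.
63² = 3969 < 189647/47 ≤ 4096 = 64², so L = 64.

64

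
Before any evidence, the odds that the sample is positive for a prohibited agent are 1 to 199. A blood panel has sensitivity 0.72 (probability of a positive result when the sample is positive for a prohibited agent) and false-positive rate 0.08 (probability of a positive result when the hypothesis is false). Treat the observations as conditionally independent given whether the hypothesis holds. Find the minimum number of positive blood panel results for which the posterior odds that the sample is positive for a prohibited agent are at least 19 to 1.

Prior odds = 1/199.
Likelihood ratio of a positive result = 0.72/0.08 = 9.
Target odds = 19.
Require 9ⁿ ≥ 19 ÷ (1/199) = 3781.
9³ = 729 falls short of 3781 but 9⁴ = 6561 reaches it, so n = 4.

4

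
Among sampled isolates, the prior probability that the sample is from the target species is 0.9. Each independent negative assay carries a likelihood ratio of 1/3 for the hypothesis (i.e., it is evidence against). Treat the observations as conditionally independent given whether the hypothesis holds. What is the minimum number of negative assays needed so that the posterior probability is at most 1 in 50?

Prior odds: 0.9 ÷ 0.1 = 9.
Likelihood ratio per negative assay = 1/3.
Target odds: 0.02 ÷ 0.98 = 1/49.
Require (1/3)ⁿ ≤ 1/49 ÷ 9 = 1/441.
(1/3)⁵ = 1/243 is still above 1/441 but (1/3)⁶ = 1/729 is at or below it, so n = 6.

6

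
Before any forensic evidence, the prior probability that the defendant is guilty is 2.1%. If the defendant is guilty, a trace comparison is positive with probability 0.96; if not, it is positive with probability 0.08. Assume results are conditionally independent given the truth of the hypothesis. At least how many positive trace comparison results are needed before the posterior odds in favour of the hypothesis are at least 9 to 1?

Prior odds = 0.021/0.979 = 21/979.
Likelihood ratio of a positive = 0.96/0.08 = 12.
Target odds = 9.
Require 12ⁿ ≥ 9 ÷ (21/979) = 2937/7.
12² = 144 falls short of 2937/7 but 12³ = 1728 reaches it, so n = 3.

3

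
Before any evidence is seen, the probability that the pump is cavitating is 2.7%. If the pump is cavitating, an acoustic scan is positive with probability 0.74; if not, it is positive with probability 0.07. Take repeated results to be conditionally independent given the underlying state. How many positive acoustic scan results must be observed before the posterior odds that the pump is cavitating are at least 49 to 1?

Prior odds: 0.027 ÷ 0.973 = 27/973.
Likelihood ratio of a positive = 0.74/0.07 = 74/7.
Target odds = 49.
Need (27/973) × (74/7)ⁿ ≥ 49, i.e. (74/7)ⁿ ≥ 47677/27.
(74/7)³ = 405224/343 falls short of 47677/27 but (74/7)⁴ = 29986576/2401 reaches it, so n = 4.

4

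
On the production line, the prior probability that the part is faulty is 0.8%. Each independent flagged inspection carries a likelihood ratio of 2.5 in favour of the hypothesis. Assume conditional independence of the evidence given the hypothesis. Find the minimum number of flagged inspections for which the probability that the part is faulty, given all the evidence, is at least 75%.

7

Prior odds: 0.008 ÷ 0.992 = 1/124.
Likelihood ratio per flagged inspection = 2.5.
Target odds: 0.75 ÷ 0.25 = 3.
Require 2.5ⁿ ≥ 3 ÷ (1/124) = 372.
2.5⁶ = 244.140625 falls short of 372 but 2.5⁷ = 610.3515625 reaches it, so n = 7.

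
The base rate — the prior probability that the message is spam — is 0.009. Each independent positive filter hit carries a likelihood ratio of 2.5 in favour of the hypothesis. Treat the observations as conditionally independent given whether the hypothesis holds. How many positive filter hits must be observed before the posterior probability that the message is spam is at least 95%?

Prior odds = 0.009/0.991 = 9/991.
Likelihood ratio per positive filter hit = 2.5.
Target odds: 0.95 ÷ 0.05 = 19.
Require 2.5ⁿ ≥ 19 ÷ (9/991) = 18829/9.
2.5⁸ = 390625/256 falls short of 18829/9 but 2.5⁹ = 1953125/512 reaches it, so n = 9.

9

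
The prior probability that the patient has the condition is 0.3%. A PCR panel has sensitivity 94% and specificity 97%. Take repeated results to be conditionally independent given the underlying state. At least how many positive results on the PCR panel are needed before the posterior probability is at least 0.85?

Prior odds: 0.003 ÷ 0.997 = 3/997.
False-positive rate = 1 − 0.97 = 0.03; likelihood ratio of a positive = 0.94/0.03 = 94/3.
Target odds: 0.85 ÷ 0.15 = 17/3.
Require (94/3)ⁿ ≥ 17/3 ÷ (3/997) = 16949/9.
(94/3)² = 8836/9 falls short of 16949/9 but (94/3)³ = 830584/27 reaches it, so n = 3.

3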